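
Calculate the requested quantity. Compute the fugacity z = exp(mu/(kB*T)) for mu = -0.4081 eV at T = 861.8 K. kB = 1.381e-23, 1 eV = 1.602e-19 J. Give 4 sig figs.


Step 1: Convert mu to Joules: -0.4081*1.602e-19 = -6.538e-20 J
Step 2: kB*T = 1.381e-23*861.8 = 1.19e-20 J
Step 3: mu/(kB*T) = -5.493
Step 4: z = exp(-5.493) = 0.004114

0.004114


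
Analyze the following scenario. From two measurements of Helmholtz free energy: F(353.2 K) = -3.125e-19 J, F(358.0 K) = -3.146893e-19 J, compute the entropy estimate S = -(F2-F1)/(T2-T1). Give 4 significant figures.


Step 1: dF = F2 - F1 = -3.146893e-19 - (-3.125e-19) = -2.1893e-21 J
Step 2: dT = T2 - T1 = 358.0 - 353.2 = 4.8 K
Step 3: S = -dF/dT = -(-2.1893e-21)/4.8 = 4.561e-22 J/K

4.561e-22


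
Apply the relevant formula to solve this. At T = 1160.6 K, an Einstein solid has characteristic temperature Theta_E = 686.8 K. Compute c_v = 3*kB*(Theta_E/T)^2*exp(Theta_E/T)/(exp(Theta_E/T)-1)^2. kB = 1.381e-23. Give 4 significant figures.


Step 1: x = Theta_E/T = 686.8/1160.6 = 0.5918
Step 2: x^2 = 0.3502
Step 3: exp(x) = 1.807
Step 4: c_v = 3*1.381e-23*0.3502*1.807/(1.807-1)^2 = 4.024e-23

4.024e-23


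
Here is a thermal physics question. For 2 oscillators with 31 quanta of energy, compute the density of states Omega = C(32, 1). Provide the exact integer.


Step 1: Use binomial coefficient C(32, 1)
Step 2: Numerator = 32! / 31!
Step 3: Denominator = 1!
Step 4: Omega = 32

32


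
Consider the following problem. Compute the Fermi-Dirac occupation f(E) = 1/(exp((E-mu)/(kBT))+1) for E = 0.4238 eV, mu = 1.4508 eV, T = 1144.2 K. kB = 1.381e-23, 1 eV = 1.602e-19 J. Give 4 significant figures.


Step 1: (E - mu) = 0.4238 - 1.4508 = -1.027 eV
Step 2: Convert: (E-mu)*eV = -1.645e-19 J
Step 3: x = (E-mu)*eV/(kB*T) = -10.41
Step 4: f = 1/(exp(-10.41)+1) = 1

1


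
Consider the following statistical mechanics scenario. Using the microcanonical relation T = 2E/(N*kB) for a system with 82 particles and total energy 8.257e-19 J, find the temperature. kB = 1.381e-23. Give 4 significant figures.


Step 1: Numerator = 2*E = 2*8.257e-19 = 1.651e-18 J
Step 2: Denominator = N*kB = 82*1.381e-23 = 1.132e-21
Step 3: T = 1.651e-18 / 1.132e-21 = 1458 K

1458


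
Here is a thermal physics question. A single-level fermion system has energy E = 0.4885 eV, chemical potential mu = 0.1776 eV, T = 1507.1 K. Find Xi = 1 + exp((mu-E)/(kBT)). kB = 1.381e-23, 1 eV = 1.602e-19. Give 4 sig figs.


Step 1: (mu - E) = 0.1776 - 0.4885 = -0.3109 eV
Step 2: x = (mu-E)*eV/(kB*T) = -0.3109*1.602e-19/(1.381e-23*1507.1) = -2.393
Step 3: exp(x) = 0.09135
Step 4: Xi = 1 + 0.09135 = 1.091

1.091


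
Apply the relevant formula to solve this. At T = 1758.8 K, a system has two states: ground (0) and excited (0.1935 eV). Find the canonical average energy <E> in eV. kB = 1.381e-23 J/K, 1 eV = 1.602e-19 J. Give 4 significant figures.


Step 1: beta*E = 0.1935*1.602e-19/(1.381e-23*1758.8) = 1.276
Step 2: exp(-beta*E) = 0.2791
Step 3: <E> = 0.1935*0.2791/(1+0.2791) = 0.04222 eV

0.04222


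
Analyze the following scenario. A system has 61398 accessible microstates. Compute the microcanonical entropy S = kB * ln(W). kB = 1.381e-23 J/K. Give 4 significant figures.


Step 1: ln(W) = ln(61398) = 11.03
Step 2: S = kB * ln(W) = 1.381e-23 * 11.03
Step 3: S = 1.523e-22 J/K

1.523e-22


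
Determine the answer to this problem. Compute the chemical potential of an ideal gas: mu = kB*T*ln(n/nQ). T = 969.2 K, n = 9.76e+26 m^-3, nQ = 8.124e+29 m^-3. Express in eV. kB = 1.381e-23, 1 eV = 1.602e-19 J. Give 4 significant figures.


Step 1: n/nQ = 9.76e+26/8.124e+29 = 0.001201
Step 2: ln(n/nQ) = -6.724
Step 3: mu = kB*T*ln(n/nQ) = 1.338e-20*-6.724 = -9e-20 J
Step 4: Convert to eV: -9e-20/1.602e-19 = -0.5618 eV

-0.5618


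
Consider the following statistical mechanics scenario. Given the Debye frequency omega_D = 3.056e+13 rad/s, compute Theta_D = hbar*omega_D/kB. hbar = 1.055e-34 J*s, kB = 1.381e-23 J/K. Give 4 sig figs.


Step 1: hbar*omega_D = 1.055e-34 * 3.056e+13 = 3.224e-21 J
Step 2: Theta_D = 3.224e-21 / 1.381e-23
Step 3: Theta_D = 233.5 K

233.5


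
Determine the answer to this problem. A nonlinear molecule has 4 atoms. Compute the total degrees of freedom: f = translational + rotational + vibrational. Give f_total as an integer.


Step 1: Translational DOF = 3
Step 2: Rotational DOF (nonlinear) = 3
Step 3: Vibrational DOF = 3*4 - 6 = 6
Step 4: Total = 3 + 3 + 6 = 12

12


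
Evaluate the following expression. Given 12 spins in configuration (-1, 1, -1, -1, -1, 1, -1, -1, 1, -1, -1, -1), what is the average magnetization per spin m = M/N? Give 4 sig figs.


Step 1: Count up spins (+1): 3, down spins (-1): 9
Step 2: Total magnetization M = 3 - 9 = -6
Step 3: m = M/N = -6/12 = -0.5

-0.5


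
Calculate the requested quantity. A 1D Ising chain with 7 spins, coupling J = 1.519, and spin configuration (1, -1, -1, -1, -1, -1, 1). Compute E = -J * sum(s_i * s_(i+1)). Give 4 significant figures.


Step 1: Nearest-neighbor products: -1, 1, 1, 1, 1, -1
Step 2: Sum of products = 2
Step 3: E = -1.519 * 2 = -3.038

-3.038


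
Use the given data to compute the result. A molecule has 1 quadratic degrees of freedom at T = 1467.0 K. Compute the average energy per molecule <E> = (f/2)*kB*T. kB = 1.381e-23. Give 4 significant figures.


Step 1: f/2 = 1/2 = 0.5
Step 2: kB*T = 1.381e-23 * 1467.0 = 2.026e-20
Step 3: <E> = 0.5 * 2.026e-20 = 1.013e-20 J

1.013e-20


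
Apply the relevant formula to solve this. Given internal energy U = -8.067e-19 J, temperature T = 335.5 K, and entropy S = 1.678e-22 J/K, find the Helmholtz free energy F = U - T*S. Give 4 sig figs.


Step 1: T*S = 335.5 * 1.678e-22 = 5.63e-20 J
Step 2: F = U - T*S = -8.067e-19 - 5.63e-20
Step 3: F = -8.63e-19 J

-8.63e-19


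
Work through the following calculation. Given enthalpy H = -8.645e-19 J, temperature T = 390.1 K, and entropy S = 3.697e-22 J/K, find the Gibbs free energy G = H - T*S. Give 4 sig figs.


Step 1: T*S = 390.1 * 3.697e-22 = 1.442e-19 J
Step 2: G = H - T*S = -8.645e-19 - 1.442e-19
Step 3: G = -1.009e-18 J

-1.009e-18


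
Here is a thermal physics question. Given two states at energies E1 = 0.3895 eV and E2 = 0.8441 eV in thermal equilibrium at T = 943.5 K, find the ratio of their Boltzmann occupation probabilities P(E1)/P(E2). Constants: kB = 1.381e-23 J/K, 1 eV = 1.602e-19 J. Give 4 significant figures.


Step 1: Compute energy difference dE = E1 - E2 = 0.3895 - 0.8441 = -0.4546 eV
Step 2: Convert to Joules: dE_J = -0.4546 * 1.602e-19 = -7.283e-20 J
Step 3: Compute exponent = -dE_J / (kB * T) = -(-7.283e-20) / (1.381e-23 * 943.5) = 5.589
Step 4: P(E1)/P(E2) = exp(5.589) = 267.5

267.5


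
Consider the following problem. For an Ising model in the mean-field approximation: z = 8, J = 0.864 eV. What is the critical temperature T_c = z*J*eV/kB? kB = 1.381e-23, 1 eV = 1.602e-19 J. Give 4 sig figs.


Step 1: z*J = 8*0.864 = 6.912 eV
Step 2: Convert to Joules: 6.912*1.602e-19 = 1.107e-18 J
Step 3: T_c = 1.107e-18 / 1.381e-23 = 8.018e+04 K

8.018e+04


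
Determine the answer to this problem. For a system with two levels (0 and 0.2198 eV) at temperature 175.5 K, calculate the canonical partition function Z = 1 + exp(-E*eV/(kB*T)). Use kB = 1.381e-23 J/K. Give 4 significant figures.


Step 1: Compute beta*E = E*eV/(kB*T) = 0.2198*1.602e-19/(1.381e-23*175.5) = 14.53
Step 2: exp(-beta*E) = exp(-14.53) = 4.902e-07
Step 3: Z = 1 + 4.902e-07 = 1

1


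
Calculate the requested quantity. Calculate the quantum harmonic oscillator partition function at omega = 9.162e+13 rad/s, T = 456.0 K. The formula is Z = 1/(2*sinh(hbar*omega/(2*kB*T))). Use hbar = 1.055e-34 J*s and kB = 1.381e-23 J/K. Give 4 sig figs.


Step 1: Compute x = hbar*omega/(kB*T) = 1.055e-34*9.162e+13/(1.381e-23*456.0) = 1.535
Step 2: x/2 = 0.7675
Step 3: sinh(x/2) = 0.845
Step 4: Z = 1/(2*0.845) = 0.5917

0.5917


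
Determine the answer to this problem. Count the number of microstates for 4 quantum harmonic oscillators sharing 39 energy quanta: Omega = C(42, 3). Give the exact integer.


Step 1: Use binomial coefficient C(42, 3)
Step 2: Numerator = 42! / 39!
Step 3: Denominator = 3!
Step 4: Omega = 11480

11480


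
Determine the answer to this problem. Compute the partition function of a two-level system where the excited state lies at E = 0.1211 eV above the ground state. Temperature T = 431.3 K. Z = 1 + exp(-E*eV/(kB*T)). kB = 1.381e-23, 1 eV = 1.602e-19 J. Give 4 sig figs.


Step 1: Compute beta*E = E*eV/(kB*T) = 0.1211*1.602e-19/(1.381e-23*431.3) = 3.257
Step 2: exp(-beta*E) = exp(-3.257) = 0.0385
Step 3: Z = 1 + 0.0385 = 1.038

1.038


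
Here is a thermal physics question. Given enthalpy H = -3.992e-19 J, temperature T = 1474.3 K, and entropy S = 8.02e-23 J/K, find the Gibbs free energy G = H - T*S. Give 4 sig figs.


Step 1: T*S = 1474.3 * 8.02e-23 = 1.182e-19 J
Step 2: G = H - T*S = -3.992e-19 - 1.182e-19
Step 3: G = -5.174e-19 J

-5.174e-19


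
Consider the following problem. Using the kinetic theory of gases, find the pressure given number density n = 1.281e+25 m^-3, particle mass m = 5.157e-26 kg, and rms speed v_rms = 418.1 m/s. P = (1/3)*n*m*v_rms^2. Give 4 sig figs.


Step 1: v_rms^2 = 418.1^2 = 1.748e+05
Step 2: n*m = 1.281e+25*5.157e-26 = 0.6606
Step 3: P = (1/3)*0.6606*1.748e+05 = 3.849e+04 Pa

3.849e+04


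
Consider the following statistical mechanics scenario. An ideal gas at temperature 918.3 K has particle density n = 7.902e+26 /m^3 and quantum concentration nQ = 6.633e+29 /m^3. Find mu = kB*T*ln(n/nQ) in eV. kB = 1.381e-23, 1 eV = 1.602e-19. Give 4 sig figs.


Step 1: n/nQ = 7.902e+26/6.633e+29 = 0.001191
Step 2: ln(n/nQ) = -6.733
Step 3: mu = kB*T*ln(n/nQ) = 1.268e-20*-6.733 = -8.538e-20 J
Step 4: Convert to eV: -8.538e-20/1.602e-19 = -0.533 eV

-0.533


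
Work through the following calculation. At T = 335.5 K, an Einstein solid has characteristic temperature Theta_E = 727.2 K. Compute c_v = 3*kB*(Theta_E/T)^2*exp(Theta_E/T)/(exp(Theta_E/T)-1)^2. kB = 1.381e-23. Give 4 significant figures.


Step 1: x = Theta_E/T = 727.2/335.5 = 2.168
Step 2: x^2 = 4.698
Step 3: exp(x) = 8.737
Step 4: c_v = 3*1.381e-23*4.698*8.737/(8.737-1)^2 = 2.841e-23

2.841e-23


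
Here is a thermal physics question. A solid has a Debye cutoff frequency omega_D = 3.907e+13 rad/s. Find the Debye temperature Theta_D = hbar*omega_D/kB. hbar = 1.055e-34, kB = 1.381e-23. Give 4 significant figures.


Step 1: hbar*omega_D = 1.055e-34 * 3.907e+13 = 4.122e-21 J
Step 2: Theta_D = 4.122e-21 / 1.381e-23
Step 3: Theta_D = 298.5 K

298.5


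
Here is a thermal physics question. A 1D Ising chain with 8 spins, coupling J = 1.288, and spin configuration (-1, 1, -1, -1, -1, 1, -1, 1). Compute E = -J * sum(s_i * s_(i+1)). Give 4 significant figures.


Step 1: Nearest-neighbor products: -1, -1, 1, 1, -1, -1, -1
Step 2: Sum of products = -3
Step 3: E = -1.288 * -3 = 3.864

3.864


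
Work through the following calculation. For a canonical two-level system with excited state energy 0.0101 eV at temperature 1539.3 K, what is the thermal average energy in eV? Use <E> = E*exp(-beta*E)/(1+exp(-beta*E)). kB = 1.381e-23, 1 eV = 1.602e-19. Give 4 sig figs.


Step 1: beta*E = 0.0101*1.602e-19/(1.381e-23*1539.3) = 0.07611
Step 2: exp(-beta*E) = 0.9267
Step 3: <E> = 0.0101*0.9267/(1+0.9267) = 0.004858 eV

0.004858


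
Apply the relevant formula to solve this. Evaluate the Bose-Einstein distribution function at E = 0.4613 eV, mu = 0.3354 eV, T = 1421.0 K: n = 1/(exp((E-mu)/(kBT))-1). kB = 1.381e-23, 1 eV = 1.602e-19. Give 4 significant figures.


Step 1: (E - mu) = 0.1259 eV
Step 2: x = (E-mu)*eV/(kB*T) = 0.1259*1.602e-19/(1.381e-23*1421.0) = 1.028
Step 3: exp(x) = 2.795
Step 4: n = 1/(exp(x)-1) = 0.5571

0.5571


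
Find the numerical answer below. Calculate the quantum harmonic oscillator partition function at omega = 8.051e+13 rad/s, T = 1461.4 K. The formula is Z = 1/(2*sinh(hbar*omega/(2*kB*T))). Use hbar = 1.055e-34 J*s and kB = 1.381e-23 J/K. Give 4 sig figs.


Step 1: Compute x = hbar*omega/(kB*T) = 1.055e-34*8.051e+13/(1.381e-23*1461.4) = 0.4209
Step 2: x/2 = 0.2104
Step 3: sinh(x/2) = 0.212
Step 4: Z = 1/(2*0.212) = 2.359

2.359


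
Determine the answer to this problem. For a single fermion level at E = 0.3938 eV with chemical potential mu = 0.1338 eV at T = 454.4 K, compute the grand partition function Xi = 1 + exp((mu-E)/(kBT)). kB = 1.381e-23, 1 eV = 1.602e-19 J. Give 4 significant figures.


Step 1: (mu - E) = 0.1338 - 0.3938 = -0.26 eV
Step 2: x = (mu-E)*eV/(kB*T) = -0.26*1.602e-19/(1.381e-23*454.4) = -6.637
Step 3: exp(x) = 0.00131
Step 4: Xi = 1 + 0.00131 = 1.001

1.001


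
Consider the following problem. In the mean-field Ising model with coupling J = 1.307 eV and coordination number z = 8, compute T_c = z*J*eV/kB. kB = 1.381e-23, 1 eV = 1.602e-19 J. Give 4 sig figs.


Step 1: z*J = 8*1.307 = 10.46 eV
Step 2: Convert to Joules: 10.46*1.602e-19 = 1.675e-18 J
Step 3: T_c = 1.675e-18 / 1.381e-23 = 1.213e+05 K

1.213e+05


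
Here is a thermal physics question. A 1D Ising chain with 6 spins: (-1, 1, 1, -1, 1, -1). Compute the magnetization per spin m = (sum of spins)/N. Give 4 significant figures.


Step 1: Count up spins (+1): 3, down spins (-1): 3
Step 2: Total magnetization M = 3 - 3 = 0
Step 3: m = M/N = 0/6 = 0

0


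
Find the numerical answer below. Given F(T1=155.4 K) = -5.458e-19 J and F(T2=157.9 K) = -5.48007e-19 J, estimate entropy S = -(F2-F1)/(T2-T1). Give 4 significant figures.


Step 1: dF = F2 - F1 = -5.48007e-19 - (-5.458e-19) = -2.207e-21 J
Step 2: dT = T2 - T1 = 157.9 - 155.4 = 2.5 K
Step 3: S = -dF/dT = -(-2.207e-21)/2.5 = 8.828e-22 J/K

8.828e-22


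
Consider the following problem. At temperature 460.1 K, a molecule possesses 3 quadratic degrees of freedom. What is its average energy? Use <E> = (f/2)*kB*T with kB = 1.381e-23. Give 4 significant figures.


Step 1: f/2 = 3/2 = 1.5
Step 2: kB*T = 1.381e-23 * 460.1 = 6.354e-21
Step 3: <E> = 1.5 * 6.354e-21 = 9.531e-21 J

9.531e-21


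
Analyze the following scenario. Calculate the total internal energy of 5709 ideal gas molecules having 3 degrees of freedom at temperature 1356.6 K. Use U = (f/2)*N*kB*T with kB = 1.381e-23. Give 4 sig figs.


Step 1: f/2 = 3/2 = 1.5
Step 2: N*kB*T = 5709*1.381e-23*1356.6 = 1.07e-16
Step 3: U = 1.5 * 1.07e-16 = 1.604e-16 J

1.604e-16


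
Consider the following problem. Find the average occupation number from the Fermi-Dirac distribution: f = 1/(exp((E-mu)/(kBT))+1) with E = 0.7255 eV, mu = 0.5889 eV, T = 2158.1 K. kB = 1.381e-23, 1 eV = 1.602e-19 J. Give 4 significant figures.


Step 1: (E - mu) = 0.7255 - 0.5889 = 0.1366 eV
Step 2: Convert: (E-mu)*eV = 2.188e-20 J
Step 3: x = (E-mu)*eV/(kB*T) = 0.7343
Step 4: f = 1/(exp(0.7343)+1) = 0.3243

0.3243


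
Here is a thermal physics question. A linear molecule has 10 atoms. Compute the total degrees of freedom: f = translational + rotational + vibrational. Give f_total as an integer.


Step 1: Translational DOF = 3
Step 2: Rotational DOF (linear) = 2
Step 3: Vibrational DOF = 3*10 - 5 = 25
Step 4: Total = 3 + 2 + 25 = 30

30


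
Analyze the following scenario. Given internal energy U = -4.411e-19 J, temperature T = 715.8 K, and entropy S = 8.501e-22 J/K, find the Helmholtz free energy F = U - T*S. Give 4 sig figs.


Step 1: T*S = 715.8 * 8.501e-22 = 6.085e-19 J
Step 2: F = U - T*S = -4.411e-19 - 6.085e-19
Step 3: F = -1.05e-18 J

-1.05e-18


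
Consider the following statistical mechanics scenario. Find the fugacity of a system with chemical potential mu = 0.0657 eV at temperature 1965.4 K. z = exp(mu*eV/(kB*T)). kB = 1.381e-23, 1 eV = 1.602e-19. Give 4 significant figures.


Step 1: Convert mu to Joules: 0.0657*1.602e-19 = 1.053e-20 J
Step 2: kB*T = 1.381e-23*1965.4 = 2.714e-20 J
Step 3: mu/(kB*T) = 0.3878
Step 4: z = exp(0.3878) = 1.474

1.474


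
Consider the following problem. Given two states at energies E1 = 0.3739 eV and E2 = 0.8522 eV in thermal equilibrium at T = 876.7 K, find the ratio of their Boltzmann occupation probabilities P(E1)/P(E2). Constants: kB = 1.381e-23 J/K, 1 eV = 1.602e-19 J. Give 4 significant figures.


Step 1: Compute energy difference dE = E1 - E2 = 0.3739 - 0.8522 = -0.4783 eV
Step 2: Convert to Joules: dE_J = -0.4783 * 1.602e-19 = -7.662e-20 J
Step 3: Compute exponent = -dE_J / (kB * T) = -(-7.662e-20) / (1.381e-23 * 876.7) = 6.329
Step 4: P(E1)/P(E2) = exp(6.329) = 560.5

560.5


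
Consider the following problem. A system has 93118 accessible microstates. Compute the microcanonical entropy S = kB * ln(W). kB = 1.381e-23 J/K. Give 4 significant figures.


Step 1: ln(W) = ln(93118) = 11.44
Step 2: S = kB * ln(W) = 1.381e-23 * 11.44
Step 3: S = 1.58e-22 J/K

1.58e-22


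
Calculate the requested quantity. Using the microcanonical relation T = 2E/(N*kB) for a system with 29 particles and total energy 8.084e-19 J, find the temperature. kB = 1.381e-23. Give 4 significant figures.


Step 1: Numerator = 2*E = 2*8.084e-19 = 1.617e-18 J
Step 2: Denominator = N*kB = 29*1.381e-23 = 4.005e-22
Step 3: T = 1.617e-18 / 4.005e-22 = 4037 K

4037


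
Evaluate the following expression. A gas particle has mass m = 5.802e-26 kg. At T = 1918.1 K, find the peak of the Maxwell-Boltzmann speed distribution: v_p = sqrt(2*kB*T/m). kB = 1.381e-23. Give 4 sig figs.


Step 1: Numerator = 2*kB*T = 2*1.381e-23*1918.1 = 5.298e-20
Step 2: Ratio = 5.298e-20 / 5.802e-26 = 9.131e+05
Step 3: v_p = sqrt(9.131e+05) = 955.6 m/s

955.6


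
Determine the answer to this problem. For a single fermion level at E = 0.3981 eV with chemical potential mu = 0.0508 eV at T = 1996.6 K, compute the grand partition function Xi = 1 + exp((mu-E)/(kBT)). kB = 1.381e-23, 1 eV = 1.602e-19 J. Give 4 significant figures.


Step 1: (mu - E) = 0.0508 - 0.3981 = -0.3473 eV
Step 2: x = (mu-E)*eV/(kB*T) = -0.3473*1.602e-19/(1.381e-23*1996.6) = -2.018
Step 3: exp(x) = 0.1329
Step 4: Xi = 1 + 0.1329 = 1.133

1.133


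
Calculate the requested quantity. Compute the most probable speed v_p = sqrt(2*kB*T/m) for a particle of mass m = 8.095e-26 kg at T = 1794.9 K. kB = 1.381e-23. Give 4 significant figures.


Step 1: Numerator = 2*kB*T = 2*1.381e-23*1794.9 = 4.958e-20
Step 2: Ratio = 4.958e-20 / 8.095e-26 = 6.124e+05
Step 3: v_p = sqrt(6.124e+05) = 782.6 m/s

782.6


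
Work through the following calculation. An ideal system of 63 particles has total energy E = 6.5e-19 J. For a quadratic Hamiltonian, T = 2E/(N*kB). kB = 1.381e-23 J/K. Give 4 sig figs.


Step 1: Numerator = 2*E = 2*6.5e-19 = 1.3e-18 J
Step 2: Denominator = N*kB = 63*1.381e-23 = 8.7e-22
Step 3: T = 1.3e-18 / 8.7e-22 = 1494 K

1494


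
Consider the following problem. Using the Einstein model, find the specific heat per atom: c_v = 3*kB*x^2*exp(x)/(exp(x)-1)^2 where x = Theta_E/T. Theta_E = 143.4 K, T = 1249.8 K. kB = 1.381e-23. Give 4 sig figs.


Step 1: x = Theta_E/T = 143.4/1249.8 = 0.1147
Step 2: x^2 = 0.01316
Step 3: exp(x) = 1.122
Step 4: c_v = 3*1.381e-23*0.01316*1.122/(1.122-1)^2 = 4.138e-23

4.138e-23


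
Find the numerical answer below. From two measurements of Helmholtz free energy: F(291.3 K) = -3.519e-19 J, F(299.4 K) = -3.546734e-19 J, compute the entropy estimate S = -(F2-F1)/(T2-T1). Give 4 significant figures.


Step 1: dF = F2 - F1 = -3.546734e-19 - (-3.519e-19) = -2.7734e-21 J
Step 2: dT = T2 - T1 = 299.4 - 291.3 = 8.1 K
Step 3: S = -dF/dT = -(-2.7734e-21)/8.1 = 3.424e-22 J/K

3.424e-22


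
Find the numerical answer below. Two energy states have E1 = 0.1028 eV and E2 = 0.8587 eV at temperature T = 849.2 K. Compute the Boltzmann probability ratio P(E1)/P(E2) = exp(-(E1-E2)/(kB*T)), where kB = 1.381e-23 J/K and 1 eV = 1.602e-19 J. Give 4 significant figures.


Step 1: Compute energy difference dE = E1 - E2 = 0.1028 - 0.8587 = -0.7559 eV
Step 2: Convert to Joules: dE_J = -0.7559 * 1.602e-19 = -1.211e-19 J
Step 3: Compute exponent = -dE_J / (kB * T) = -(-1.211e-19) / (1.381e-23 * 849.2) = 10.33
Step 4: P(E1)/P(E2) = exp(10.33) = 3.051e+04

3.051e+04


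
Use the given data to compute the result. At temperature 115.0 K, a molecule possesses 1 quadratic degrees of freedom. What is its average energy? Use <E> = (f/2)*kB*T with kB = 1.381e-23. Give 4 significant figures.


Step 1: f/2 = 1/2 = 0.5
Step 2: kB*T = 1.381e-23 * 115.0 = 1.588e-21
Step 3: <E> = 0.5 * 1.588e-21 = 7.941e-22 J

7.941e-22


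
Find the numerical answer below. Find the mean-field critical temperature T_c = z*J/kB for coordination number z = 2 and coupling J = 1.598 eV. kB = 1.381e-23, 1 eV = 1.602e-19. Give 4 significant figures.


Step 1: z*J = 2*1.598 = 3.196 eV
Step 2: Convert to Joules: 3.196*1.602e-19 = 5.12e-19 J
Step 3: T_c = 5.12e-19 / 1.381e-23 = 3.707e+04 K

3.707e+04


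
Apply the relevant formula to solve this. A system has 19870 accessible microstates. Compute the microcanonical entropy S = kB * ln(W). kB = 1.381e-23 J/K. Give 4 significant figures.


Step 1: ln(W) = ln(19870) = 9.897
Step 2: S = kB * ln(W) = 1.381e-23 * 9.897
Step 3: S = 1.367e-22 J/K

1.367e-22


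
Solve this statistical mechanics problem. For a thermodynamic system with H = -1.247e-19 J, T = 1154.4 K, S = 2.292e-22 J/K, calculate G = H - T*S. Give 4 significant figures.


Step 1: T*S = 1154.4 * 2.292e-22 = 2.646e-19 J
Step 2: G = H - T*S = -1.247e-19 - 2.646e-19
Step 3: G = -3.893e-19 J

-3.893e-19


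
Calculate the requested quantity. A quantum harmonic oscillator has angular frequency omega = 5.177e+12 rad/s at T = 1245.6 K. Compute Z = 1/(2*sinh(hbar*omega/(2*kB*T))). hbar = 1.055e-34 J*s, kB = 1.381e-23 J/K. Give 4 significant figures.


Step 1: Compute x = hbar*omega/(kB*T) = 1.055e-34*5.177e+12/(1.381e-23*1245.6) = 0.03175
Step 2: x/2 = 0.01588
Step 3: sinh(x/2) = 0.01588
Step 4: Z = 1/(2*0.01588) = 31.49

31.49


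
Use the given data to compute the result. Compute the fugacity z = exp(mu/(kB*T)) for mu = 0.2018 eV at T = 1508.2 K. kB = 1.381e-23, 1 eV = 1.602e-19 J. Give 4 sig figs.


Step 1: Convert mu to Joules: 0.2018*1.602e-19 = 3.233e-20 J
Step 2: kB*T = 1.381e-23*1508.2 = 2.083e-20 J
Step 3: mu/(kB*T) = 1.552
Step 4: z = exp(1.552) = 4.722

4.722


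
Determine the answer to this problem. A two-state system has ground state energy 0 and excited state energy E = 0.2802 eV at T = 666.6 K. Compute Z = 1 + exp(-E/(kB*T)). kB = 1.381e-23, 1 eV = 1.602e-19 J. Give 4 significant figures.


Step 1: Compute beta*E = E*eV/(kB*T) = 0.2802*1.602e-19/(1.381e-23*666.6) = 4.876
Step 2: exp(-beta*E) = exp(-4.876) = 0.007627
Step 3: Z = 1 + 0.007627 = 1.008

1.008


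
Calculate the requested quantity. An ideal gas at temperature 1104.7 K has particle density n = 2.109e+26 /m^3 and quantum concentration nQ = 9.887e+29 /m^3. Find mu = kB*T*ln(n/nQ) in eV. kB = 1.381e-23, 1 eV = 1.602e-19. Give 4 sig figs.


Step 1: n/nQ = 2.109e+26/9.887e+29 = 0.0002133
Step 2: ln(n/nQ) = -8.453
Step 3: mu = kB*T*ln(n/nQ) = 1.526e-20*-8.453 = -1.29e-19 J
Step 4: Convert to eV: -1.29e-19/1.602e-19 = -0.805 eV

-0.805


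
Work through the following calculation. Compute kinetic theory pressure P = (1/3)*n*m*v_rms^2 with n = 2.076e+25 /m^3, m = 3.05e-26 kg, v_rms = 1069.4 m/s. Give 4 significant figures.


Step 1: v_rms^2 = 1069.4^2 = 1.144e+06
Step 2: n*m = 2.076e+25*3.05e-26 = 0.6332
Step 3: P = (1/3)*0.6332*1.144e+06 = 2.414e+05 Pa

2.414e+05


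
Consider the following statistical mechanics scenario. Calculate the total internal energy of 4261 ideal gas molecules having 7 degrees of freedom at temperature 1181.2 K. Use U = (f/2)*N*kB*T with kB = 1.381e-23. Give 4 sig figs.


Step 1: f/2 = 7/2 = 3.5
Step 2: N*kB*T = 4261*1.381e-23*1181.2 = 6.951e-17
Step 3: U = 3.5 * 6.951e-17 = 2.433e-16 J

2.433e-16


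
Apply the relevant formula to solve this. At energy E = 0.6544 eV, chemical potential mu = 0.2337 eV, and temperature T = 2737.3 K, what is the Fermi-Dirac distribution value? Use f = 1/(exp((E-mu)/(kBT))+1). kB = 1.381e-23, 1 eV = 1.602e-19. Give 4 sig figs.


Step 1: (E - mu) = 0.6544 - 0.2337 = 0.4207 eV
Step 2: Convert: (E-mu)*eV = 6.74e-20 J
Step 3: x = (E-mu)*eV/(kB*T) = 1.783
Step 4: f = 1/(exp(1.783)+1) = 0.1439

0.1439


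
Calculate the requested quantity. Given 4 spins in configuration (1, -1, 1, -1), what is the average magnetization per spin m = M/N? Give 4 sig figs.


Step 1: Count up spins (+1): 2, down spins (-1): 2
Step 2: Total magnetization M = 2 - 2 = 0
Step 3: m = M/N = 0/4 = 0

0


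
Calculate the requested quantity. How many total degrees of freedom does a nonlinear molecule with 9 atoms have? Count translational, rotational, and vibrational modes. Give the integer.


Step 1: Translational DOF = 3
Step 2: Rotational DOF (nonlinear) = 3
Step 3: Vibrational DOF = 3*9 - 6 = 21
Step 4: Total = 3 + 3 + 21 = 27

27


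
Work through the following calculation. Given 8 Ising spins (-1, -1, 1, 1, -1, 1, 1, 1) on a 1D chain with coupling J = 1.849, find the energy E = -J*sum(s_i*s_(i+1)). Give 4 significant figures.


Step 1: Nearest-neighbor products: 1, -1, 1, -1, -1, 1, 1
Step 2: Sum of products = 1
Step 3: E = -1.849 * 1 = -1.849

-1.849


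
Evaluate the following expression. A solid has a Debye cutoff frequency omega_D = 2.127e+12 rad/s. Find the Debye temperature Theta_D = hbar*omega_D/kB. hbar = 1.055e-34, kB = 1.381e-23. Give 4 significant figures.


Step 1: hbar*omega_D = 1.055e-34 * 2.127e+12 = 2.244e-22 J
Step 2: Theta_D = 2.244e-22 / 1.381e-23
Step 3: Theta_D = 16.25 K

16.25


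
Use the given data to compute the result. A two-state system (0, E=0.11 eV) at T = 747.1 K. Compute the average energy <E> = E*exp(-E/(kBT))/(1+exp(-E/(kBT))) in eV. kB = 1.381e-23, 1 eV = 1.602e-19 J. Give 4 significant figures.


Step 1: beta*E = 0.11*1.602e-19/(1.381e-23*747.1) = 1.708
Step 2: exp(-beta*E) = 0.1812
Step 3: <E> = 0.11*0.1812/(1+0.1812) = 0.01688 eV

0.01688


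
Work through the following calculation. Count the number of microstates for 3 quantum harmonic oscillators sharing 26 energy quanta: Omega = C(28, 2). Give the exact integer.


Step 1: Use binomial coefficient C(28, 2)
Step 2: Numerator = 28! / 26!
Step 3: Denominator = 2!
Step 4: Omega = 378

378


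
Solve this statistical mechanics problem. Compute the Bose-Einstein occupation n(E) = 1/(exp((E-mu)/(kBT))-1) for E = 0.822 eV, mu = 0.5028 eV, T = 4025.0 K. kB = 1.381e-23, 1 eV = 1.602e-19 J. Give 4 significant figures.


Step 1: (E - mu) = 0.3192 eV
Step 2: x = (E-mu)*eV/(kB*T) = 0.3192*1.602e-19/(1.381e-23*4025.0) = 0.92
Step 3: exp(x) = 2.509
Step 4: n = 1/(exp(x)-1) = 0.6626

0.6626


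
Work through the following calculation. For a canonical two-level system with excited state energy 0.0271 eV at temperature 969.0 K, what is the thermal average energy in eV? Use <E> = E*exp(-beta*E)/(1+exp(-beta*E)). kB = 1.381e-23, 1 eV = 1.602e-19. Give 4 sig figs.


Step 1: beta*E = 0.0271*1.602e-19/(1.381e-23*969.0) = 0.3244
Step 2: exp(-beta*E) = 0.7229
Step 3: <E> = 0.0271*0.7229/(1+0.7229) = 0.01137 eV

0.01137


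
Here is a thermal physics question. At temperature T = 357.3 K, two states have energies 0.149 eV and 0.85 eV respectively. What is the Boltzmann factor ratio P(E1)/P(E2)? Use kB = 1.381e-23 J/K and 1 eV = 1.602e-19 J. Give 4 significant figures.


Step 1: Compute energy difference dE = E1 - E2 = 0.149 - 0.85 = -0.701 eV
Step 2: Convert to Joules: dE_J = -0.701 * 1.602e-19 = -1.123e-19 J
Step 3: Compute exponent = -dE_J / (kB * T) = -(-1.123e-19) / (1.381e-23 * 357.3) = 22.76
Step 4: P(E1)/P(E2) = exp(22.76) = 7.658e+09

7.658e+09


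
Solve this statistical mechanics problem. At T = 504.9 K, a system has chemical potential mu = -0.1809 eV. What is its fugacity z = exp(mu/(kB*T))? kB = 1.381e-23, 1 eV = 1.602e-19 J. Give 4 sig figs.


Step 1: Convert mu to Joules: -0.1809*1.602e-19 = -2.898e-20 J
Step 2: kB*T = 1.381e-23*504.9 = 6.973e-21 J
Step 3: mu/(kB*T) = -4.156
Step 4: z = exp(-4.156) = 0.01567

0.01567


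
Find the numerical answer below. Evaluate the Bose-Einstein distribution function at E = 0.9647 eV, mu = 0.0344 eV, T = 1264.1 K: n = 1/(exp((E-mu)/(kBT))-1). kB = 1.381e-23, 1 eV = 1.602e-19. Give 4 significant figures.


Step 1: (E - mu) = 0.9303 eV
Step 2: x = (E-mu)*eV/(kB*T) = 0.9303*1.602e-19/(1.381e-23*1264.1) = 8.537
Step 3: exp(x) = 5101
Step 4: n = 1/(exp(x)-1) = 0.0001961

0.0001961


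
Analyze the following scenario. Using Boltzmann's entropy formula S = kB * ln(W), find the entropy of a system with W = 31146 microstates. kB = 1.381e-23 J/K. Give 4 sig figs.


Step 1: ln(W) = ln(31146) = 10.35
Step 2: S = kB * ln(W) = 1.381e-23 * 10.35
Step 3: S = 1.429e-22 J/K

1.429e-22


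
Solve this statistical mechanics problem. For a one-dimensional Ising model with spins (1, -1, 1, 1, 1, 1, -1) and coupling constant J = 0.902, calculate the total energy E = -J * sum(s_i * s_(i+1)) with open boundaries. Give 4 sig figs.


Step 1: Nearest-neighbor products: -1, -1, 1, 1, 1, -1
Step 2: Sum of products = 0
Step 3: E = -0.902 * 0 = 0

0


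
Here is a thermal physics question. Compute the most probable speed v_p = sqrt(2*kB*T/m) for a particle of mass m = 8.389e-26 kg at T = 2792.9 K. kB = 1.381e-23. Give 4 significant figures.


Step 1: Numerator = 2*kB*T = 2*1.381e-23*2792.9 = 7.714e-20
Step 2: Ratio = 7.714e-20 / 8.389e-26 = 9.195e+05
Step 3: v_p = sqrt(9.195e+05) = 958.9 m/s

958.9


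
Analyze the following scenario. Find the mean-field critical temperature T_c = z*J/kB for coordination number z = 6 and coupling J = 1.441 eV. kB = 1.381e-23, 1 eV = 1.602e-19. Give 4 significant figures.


Step 1: z*J = 6*1.441 = 8.646 eV
Step 2: Convert to Joules: 8.646*1.602e-19 = 1.385e-18 J
Step 3: T_c = 1.385e-18 / 1.381e-23 = 1.003e+05 K

1.003e+05


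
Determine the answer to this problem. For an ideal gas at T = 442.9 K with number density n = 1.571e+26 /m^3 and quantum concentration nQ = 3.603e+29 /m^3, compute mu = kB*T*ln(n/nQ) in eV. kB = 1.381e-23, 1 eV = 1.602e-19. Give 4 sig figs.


Step 1: n/nQ = 1.571e+26/3.603e+29 = 0.000436
Step 2: ln(n/nQ) = -7.738
Step 3: mu = kB*T*ln(n/nQ) = 6.116e-21*-7.738 = -4.733e-20 J
Step 4: Convert to eV: -4.733e-20/1.602e-19 = -0.2954 eV

-0.2954


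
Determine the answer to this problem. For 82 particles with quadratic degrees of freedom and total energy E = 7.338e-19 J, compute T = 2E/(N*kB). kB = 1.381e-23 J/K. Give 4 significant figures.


Step 1: Numerator = 2*E = 2*7.338e-19 = 1.468e-18 J
Step 2: Denominator = N*kB = 82*1.381e-23 = 1.132e-21
Step 3: T = 1.468e-18 / 1.132e-21 = 1296 K

1296


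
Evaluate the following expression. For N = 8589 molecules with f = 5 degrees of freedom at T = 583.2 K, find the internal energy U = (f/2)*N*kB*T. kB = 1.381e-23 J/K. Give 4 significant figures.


Step 1: f/2 = 5/2 = 2.5
Step 2: N*kB*T = 8589*1.381e-23*583.2 = 6.918e-17
Step 3: U = 2.5 * 6.918e-17 = 1.729e-16 J

1.729e-16


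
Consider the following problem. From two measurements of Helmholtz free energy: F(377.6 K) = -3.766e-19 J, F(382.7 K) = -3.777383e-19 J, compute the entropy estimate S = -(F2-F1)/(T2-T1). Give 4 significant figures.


Step 1: dF = F2 - F1 = -3.777383e-19 - (-3.766e-19) = -1.1383e-21 J
Step 2: dT = T2 - T1 = 382.7 - 377.6 = 5.1 K
Step 3: S = -dF/dT = -(-1.1383e-21)/5.1 = 2.232e-22 J/K

2.232e-22


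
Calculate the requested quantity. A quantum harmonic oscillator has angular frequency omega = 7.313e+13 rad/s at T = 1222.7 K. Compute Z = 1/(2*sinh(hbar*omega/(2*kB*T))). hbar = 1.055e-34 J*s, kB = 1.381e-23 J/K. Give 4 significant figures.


Step 1: Compute x = hbar*omega/(kB*T) = 1.055e-34*7.313e+13/(1.381e-23*1222.7) = 0.4569
Step 2: x/2 = 0.2285
Step 3: sinh(x/2) = 0.2304
Step 4: Z = 1/(2*0.2304) = 2.17

2.17


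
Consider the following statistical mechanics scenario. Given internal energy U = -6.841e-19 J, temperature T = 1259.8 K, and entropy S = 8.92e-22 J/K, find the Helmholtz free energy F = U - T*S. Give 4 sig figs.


Step 1: T*S = 1259.8 * 8.92e-22 = 1.124e-18 J
Step 2: F = U - T*S = -6.841e-19 - 1.124e-18
Step 3: F = -1.808e-18 J

-1.808e-18


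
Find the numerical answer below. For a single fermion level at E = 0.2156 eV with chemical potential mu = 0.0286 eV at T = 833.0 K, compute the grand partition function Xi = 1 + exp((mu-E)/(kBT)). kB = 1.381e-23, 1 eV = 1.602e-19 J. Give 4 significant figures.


Step 1: (mu - E) = 0.0286 - 0.2156 = -0.187 eV
Step 2: x = (mu-E)*eV/(kB*T) = -0.187*1.602e-19/(1.381e-23*833.0) = -2.604
Step 3: exp(x) = 0.07397
Step 4: Xi = 1 + 0.07397 = 1.074

1.074


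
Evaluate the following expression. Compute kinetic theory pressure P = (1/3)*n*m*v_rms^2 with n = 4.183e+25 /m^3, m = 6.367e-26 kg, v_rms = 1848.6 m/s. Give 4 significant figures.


Step 1: v_rms^2 = 1848.6^2 = 3.417e+06
Step 2: n*m = 4.183e+25*6.367e-26 = 2.663
Step 3: P = (1/3)*2.663*3.417e+06 = 3.034e+06 Pa

3.034e+06


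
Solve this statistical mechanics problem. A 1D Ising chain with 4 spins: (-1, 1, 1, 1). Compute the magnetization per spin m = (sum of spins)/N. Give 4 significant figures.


Step 1: Count up spins (+1): 3, down spins (-1): 1
Step 2: Total magnetization M = 3 - 1 = 2
Step 3: m = M/N = 2/4 = 0.5

0.5


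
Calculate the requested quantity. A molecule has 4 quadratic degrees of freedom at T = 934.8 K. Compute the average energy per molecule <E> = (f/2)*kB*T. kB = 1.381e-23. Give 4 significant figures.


Step 1: f/2 = 4/2 = 2
Step 2: kB*T = 1.381e-23 * 934.8 = 1.291e-20
Step 3: <E> = 2 * 1.291e-20 = 2.582e-20 J

2.582e-20


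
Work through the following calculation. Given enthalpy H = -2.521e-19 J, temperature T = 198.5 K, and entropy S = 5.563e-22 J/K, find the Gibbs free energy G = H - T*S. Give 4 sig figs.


Step 1: T*S = 198.5 * 5.563e-22 = 1.104e-19 J
Step 2: G = H - T*S = -2.521e-19 - 1.104e-19
Step 3: G = -3.625e-19 J

-3.625e-19


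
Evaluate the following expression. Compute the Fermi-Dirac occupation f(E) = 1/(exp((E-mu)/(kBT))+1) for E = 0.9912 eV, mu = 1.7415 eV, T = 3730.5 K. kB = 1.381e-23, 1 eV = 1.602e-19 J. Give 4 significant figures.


Step 1: (E - mu) = 0.9912 - 1.7415 = -0.7503 eV
Step 2: Convert: (E-mu)*eV = -1.202e-19 J
Step 3: x = (E-mu)*eV/(kB*T) = -2.333
Step 4: f = 1/(exp(-2.333)+1) = 0.9116

0.9116


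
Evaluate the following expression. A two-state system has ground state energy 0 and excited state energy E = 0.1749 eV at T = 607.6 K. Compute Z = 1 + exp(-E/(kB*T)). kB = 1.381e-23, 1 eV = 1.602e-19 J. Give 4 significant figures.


Step 1: Compute beta*E = E*eV/(kB*T) = 0.1749*1.602e-19/(1.381e-23*607.6) = 3.339
Step 2: exp(-beta*E) = exp(-3.339) = 0.03547
Step 3: Z = 1 + 0.03547 = 1.035

1.035


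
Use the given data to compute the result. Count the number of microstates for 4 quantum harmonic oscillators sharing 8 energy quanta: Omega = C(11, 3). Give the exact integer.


Step 1: Use binomial coefficient C(11, 3)
Step 2: Numerator = 11! / 8!
Step 3: Denominator = 3!
Step 4: Omega = 165

165


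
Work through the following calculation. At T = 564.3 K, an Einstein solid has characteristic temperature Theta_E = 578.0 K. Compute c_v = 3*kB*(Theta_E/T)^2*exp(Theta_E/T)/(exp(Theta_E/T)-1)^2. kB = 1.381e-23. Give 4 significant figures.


Step 1: x = Theta_E/T = 578.0/564.3 = 1.024
Step 2: x^2 = 1.049
Step 3: exp(x) = 2.785
Step 4: c_v = 3*1.381e-23*1.049*2.785/(2.785-1)^2 = 3.799e-23

3.799e-23


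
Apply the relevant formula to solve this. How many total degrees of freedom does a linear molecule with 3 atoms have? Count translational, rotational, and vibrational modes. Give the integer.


Step 1: Translational DOF = 3
Step 2: Rotational DOF (linear) = 2
Step 3: Vibrational DOF = 3*3 - 5 = 4
Step 4: Total = 3 + 2 + 4 = 9

9


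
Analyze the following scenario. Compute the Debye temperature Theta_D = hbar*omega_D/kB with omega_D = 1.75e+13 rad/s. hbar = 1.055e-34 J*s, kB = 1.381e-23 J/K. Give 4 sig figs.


Step 1: hbar*omega_D = 1.055e-34 * 1.75e+13 = 1.846e-21 J
Step 2: Theta_D = 1.846e-21 / 1.381e-23
Step 3: Theta_D = 133.7 K

133.7


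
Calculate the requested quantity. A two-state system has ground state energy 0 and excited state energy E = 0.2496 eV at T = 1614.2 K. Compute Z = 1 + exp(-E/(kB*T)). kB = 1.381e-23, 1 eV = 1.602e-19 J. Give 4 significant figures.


Step 1: Compute beta*E = E*eV/(kB*T) = 0.2496*1.602e-19/(1.381e-23*1614.2) = 1.794
Step 2: exp(-beta*E) = exp(-1.794) = 0.1663
Step 3: Z = 1 + 0.1663 = 1.166

1.166


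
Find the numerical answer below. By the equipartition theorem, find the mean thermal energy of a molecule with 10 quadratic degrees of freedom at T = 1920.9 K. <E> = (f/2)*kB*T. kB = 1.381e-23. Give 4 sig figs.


Step 1: f/2 = 10/2 = 5
Step 2: kB*T = 1.381e-23 * 1920.9 = 2.653e-20
Step 3: <E> = 5 * 2.653e-20 = 1.326e-19 J

1.326e-19


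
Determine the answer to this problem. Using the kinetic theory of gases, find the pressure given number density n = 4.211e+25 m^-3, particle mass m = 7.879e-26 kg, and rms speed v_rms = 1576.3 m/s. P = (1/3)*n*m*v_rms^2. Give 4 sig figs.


Step 1: v_rms^2 = 1576.3^2 = 2.485e+06
Step 2: n*m = 4.211e+25*7.879e-26 = 3.318
Step 3: P = (1/3)*3.318*2.485e+06 = 2.748e+06 Pa

2.748e+06


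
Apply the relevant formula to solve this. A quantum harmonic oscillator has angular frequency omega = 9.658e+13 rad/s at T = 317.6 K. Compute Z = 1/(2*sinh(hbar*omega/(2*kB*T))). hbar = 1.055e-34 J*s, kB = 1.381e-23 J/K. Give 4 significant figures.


Step 1: Compute x = hbar*omega/(kB*T) = 1.055e-34*9.658e+13/(1.381e-23*317.6) = 2.323
Step 2: x/2 = 1.162
Step 3: sinh(x/2) = 1.441
Step 4: Z = 1/(2*1.441) = 0.347

0.347


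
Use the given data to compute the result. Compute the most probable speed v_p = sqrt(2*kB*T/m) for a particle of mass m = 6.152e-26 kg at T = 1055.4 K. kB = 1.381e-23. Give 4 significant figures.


Step 1: Numerator = 2*kB*T = 2*1.381e-23*1055.4 = 2.915e-20
Step 2: Ratio = 2.915e-20 / 6.152e-26 = 4.738e+05
Step 3: v_p = sqrt(4.738e+05) = 688.4 m/s

688.4


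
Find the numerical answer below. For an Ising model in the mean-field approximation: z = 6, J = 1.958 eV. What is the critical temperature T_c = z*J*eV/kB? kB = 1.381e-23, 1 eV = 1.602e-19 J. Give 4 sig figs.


Step 1: z*J = 6*1.958 = 11.75 eV
Step 2: Convert to Joules: 11.75*1.602e-19 = 1.882e-18 J
Step 3: T_c = 1.882e-18 / 1.381e-23 = 1.363e+05 K

1.363e+05


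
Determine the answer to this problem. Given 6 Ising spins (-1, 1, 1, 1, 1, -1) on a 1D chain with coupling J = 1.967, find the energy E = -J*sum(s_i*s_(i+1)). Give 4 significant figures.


Step 1: Nearest-neighbor products: -1, 1, 1, 1, -1
Step 2: Sum of products = 1
Step 3: E = -1.967 * 1 = -1.967

-1.967


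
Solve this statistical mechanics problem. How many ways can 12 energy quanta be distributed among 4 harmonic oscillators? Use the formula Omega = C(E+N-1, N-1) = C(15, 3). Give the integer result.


Step 1: Use binomial coefficient C(15, 3)
Step 2: Numerator = 15! / 12!
Step 3: Denominator = 3!
Step 4: Omega = 455

455


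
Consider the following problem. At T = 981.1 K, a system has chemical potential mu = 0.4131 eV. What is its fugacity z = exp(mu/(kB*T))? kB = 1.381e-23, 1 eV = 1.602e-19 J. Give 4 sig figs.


Step 1: Convert mu to Joules: 0.4131*1.602e-19 = 6.618e-20 J
Step 2: kB*T = 1.381e-23*981.1 = 1.355e-20 J
Step 3: mu/(kB*T) = 4.884
Step 4: z = exp(4.884) = 132.2

132.2


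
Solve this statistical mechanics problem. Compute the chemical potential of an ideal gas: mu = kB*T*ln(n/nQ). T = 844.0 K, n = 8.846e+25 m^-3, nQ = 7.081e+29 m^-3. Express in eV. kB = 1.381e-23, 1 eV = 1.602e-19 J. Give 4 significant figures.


Step 1: n/nQ = 8.846e+25/7.081e+29 = 0.0001249
Step 2: ln(n/nQ) = -8.988
Step 3: mu = kB*T*ln(n/nQ) = 1.166e-20*-8.988 = -1.048e-19 J
Step 4: Convert to eV: -1.048e-19/1.602e-19 = -0.6539 eV

-0.6539


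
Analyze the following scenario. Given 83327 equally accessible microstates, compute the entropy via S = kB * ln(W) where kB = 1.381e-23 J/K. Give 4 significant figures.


Step 1: ln(W) = ln(83327) = 11.33
Step 2: S = kB * ln(W) = 1.381e-23 * 11.33
Step 3: S = 1.565e-22 J/K

1.565e-22
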